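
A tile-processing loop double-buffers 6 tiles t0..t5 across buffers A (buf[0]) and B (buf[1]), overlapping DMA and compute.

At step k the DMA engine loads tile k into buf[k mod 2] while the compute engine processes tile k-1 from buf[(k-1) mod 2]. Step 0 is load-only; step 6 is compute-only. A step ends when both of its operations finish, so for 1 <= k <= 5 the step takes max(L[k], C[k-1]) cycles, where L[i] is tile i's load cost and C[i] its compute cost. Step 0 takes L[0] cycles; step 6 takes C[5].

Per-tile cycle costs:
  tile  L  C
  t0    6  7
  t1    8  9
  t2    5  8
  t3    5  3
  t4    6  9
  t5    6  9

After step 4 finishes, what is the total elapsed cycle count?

  0. 6=6c; end=6; A:t0 B:-
  1. max(8,7)=8c; end=14; A:t0 B:t1
  2. max(5,9)=9c; end=23; A:t2 B:t1
  3. max(5,8)=8c; end=31; A:t2 B:t3
  4. max(6,3)=6c; end=37; A:t4 B:t3
  5. max(6,9)=9c; end=46; A:t4 B:t5
  6. 9=9c; end=55; A:t4 B:t5

end_cycle[4] = 37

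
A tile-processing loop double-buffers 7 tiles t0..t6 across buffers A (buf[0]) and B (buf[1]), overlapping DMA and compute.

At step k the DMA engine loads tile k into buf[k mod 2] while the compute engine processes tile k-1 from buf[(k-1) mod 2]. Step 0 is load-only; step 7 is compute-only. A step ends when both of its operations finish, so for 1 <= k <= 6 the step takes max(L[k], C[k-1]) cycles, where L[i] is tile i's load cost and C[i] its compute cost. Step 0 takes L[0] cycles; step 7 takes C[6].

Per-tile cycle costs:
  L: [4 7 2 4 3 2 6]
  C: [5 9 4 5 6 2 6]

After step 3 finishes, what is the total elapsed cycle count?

  0. 4=4c; end=4; A:t0 B:-
  1. max(7,5)=7c; end=11; A:t0 B:t1
  2. max(2,9)=9c; end=20; A:t2 B:t1
  3. max(4,4)=4c; end=24; A:t2 B:t3
  4. max(3,5)=5c; end=29; A:t4 B:t3
  5. max(2,6)=6c; end=35; A:t4 B:t5
  6. max(6,2)=6c; end=41; A:t6 B:t5
  7. 6=6c; end=47; A:t6 B:t5

end_cycle[3] = 24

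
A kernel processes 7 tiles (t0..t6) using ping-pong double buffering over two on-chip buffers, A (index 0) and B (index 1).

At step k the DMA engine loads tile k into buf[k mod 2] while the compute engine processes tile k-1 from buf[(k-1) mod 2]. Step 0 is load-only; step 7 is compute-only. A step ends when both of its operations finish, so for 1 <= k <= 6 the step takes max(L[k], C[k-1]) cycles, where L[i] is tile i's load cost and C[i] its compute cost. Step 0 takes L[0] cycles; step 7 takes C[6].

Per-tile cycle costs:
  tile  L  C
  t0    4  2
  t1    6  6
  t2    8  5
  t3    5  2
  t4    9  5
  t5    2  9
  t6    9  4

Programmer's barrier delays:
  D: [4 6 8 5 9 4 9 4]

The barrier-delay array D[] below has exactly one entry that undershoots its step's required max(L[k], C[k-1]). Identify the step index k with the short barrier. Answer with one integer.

k=0 barrier L[0]=4→4c, D[0]=4 ok
k=1 barrier max(L[1]=6,C[0]=2)→6c, D[1]=6 ok
k=2 barrier max(L[2]=8,C[1]=6)→8c, D[2]=8 ok
k=3 barrier max(L[3]=5,C[2]=5)→5c, D[3]=5 ok
k=4 barrier max(L[4]=9,C[3]=2)→9c, D[4]=9 ok
k=5 barrier max(L[5]=2,C[4]=5)→5c, D[5]=4 SHORT
k=6 barrier max(L[6]=9,C[5]=9)→9c, D[6]=9 ok
k=7 barrier C[6]=4→4c, D[7]=4 ok

hazard at step 5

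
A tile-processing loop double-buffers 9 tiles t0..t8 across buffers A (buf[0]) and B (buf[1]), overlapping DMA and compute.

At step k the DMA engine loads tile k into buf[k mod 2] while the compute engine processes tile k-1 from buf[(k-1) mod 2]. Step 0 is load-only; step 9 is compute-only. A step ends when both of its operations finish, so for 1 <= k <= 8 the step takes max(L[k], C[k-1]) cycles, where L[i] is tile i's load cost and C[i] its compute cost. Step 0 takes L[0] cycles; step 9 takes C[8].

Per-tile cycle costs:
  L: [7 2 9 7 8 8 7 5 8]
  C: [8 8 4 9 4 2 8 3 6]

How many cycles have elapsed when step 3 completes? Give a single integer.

[0] DMA t0→A (7c) ∥ CU idle ⇒ 7c, clock 7
[1] DMA t1→B (2c) ∥ CU A:t0 (8c) ⇒ 8c, clock 15
[2] DMA t2→A (9c) ∥ CU B:t1 (8c) ⇒ 9c, clock 24
[3] DMA t3→B (7c) ∥ CU A:t2 (4c) ⇒ 7c, clock 31
[4] DMA t4→A (8c) ∥ CU B:t3 (9c) ⇒ 9c, clock 40
[5] DMA t5→B (8c) ∥ CU A:t4 (4c) ⇒ 8c, clock 48
[6] DMA t6→A (7c) ∥ CU B:t5 (2c) ⇒ 7c, clock 55
[7] DMA t7→B (5c) ∥ CU A:t6 (8c) ⇒ 8c, clock 63
[8] DMA t8→A (8c) ∥ CU B:t7 (3c) ⇒ 8c, clock 71
[9] DMA idle ∥ CU A:t8 (6c) ⇒ 6c, clock 77

end_cycle[3] = 31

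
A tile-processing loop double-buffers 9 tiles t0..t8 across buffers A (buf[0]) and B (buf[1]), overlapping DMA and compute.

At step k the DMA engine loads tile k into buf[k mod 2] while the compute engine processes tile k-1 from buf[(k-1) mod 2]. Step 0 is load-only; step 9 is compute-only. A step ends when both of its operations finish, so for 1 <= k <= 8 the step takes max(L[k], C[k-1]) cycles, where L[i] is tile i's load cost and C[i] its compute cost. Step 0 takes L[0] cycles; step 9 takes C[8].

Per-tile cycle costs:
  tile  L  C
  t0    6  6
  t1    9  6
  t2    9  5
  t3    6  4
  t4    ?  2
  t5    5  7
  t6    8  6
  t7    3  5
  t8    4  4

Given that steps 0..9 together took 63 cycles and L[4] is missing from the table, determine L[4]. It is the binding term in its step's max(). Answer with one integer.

step 0 → dur = L[0]=6 = 6
step 1 → dur = max(L[1]=9, C[0]=6) = 9
step 2 → dur = max(L[2]=9, C[1]=6) = 9
step 3 → dur = max(L[3]=6, C[2]=5) = 6
step 4 → dur = max(L[4]=?, C[3]=4) = L[4]  (unknown; binding)
step 5 → dur = max(L[5]=5, C[4]=2) = 5
step 6 → dur = max(L[6]=8, C[5]=7) = 8
step 7 → dur = max(L[7]=3, C[6]=6) = 6
step 8 → dur = max(L[8]=4, C[7]=5) = 5
step 9 → dur = C[8]=4 = 4
sum of known step durations = 58
dur[4] = total - known = 63 - 58 = 5
L[4] is the binding max in step 4, so L[4] = dur[4] = 5

L[4] = 5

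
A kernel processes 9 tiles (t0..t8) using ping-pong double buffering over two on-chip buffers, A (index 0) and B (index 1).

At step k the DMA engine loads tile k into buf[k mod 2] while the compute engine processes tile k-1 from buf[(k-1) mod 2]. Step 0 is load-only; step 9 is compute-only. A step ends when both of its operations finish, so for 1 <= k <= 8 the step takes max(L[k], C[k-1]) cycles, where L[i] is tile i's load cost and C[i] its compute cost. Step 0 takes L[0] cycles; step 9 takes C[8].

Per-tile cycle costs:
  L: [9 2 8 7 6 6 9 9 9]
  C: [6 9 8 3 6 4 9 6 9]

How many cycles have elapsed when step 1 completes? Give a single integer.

k=0 load=t0/9c comp=- wait=9 total=9
k=1 load=t1/2c comp=t0/6c wait=6 total=15
k=2 load=t2/8c comp=t1/9c wait=9 total=24
k=3 load=t3/7c comp=t2/8c wait=8 total=32
k=4 load=t4/6c comp=t3/3c wait=6 total=38
k=5 load=t5/6c comp=t4/6c wait=6 total=44
k=6 load=t6/9c comp=t5/4c wait=9 total=53
k=7 load=t7/9c comp=t6/9c wait=9 total=62
k=8 load=t8/9c comp=t7/6c wait=9 total=71
k=9 load=- comp=t8/9c wait=9 total=80

end_cycle[1] = 15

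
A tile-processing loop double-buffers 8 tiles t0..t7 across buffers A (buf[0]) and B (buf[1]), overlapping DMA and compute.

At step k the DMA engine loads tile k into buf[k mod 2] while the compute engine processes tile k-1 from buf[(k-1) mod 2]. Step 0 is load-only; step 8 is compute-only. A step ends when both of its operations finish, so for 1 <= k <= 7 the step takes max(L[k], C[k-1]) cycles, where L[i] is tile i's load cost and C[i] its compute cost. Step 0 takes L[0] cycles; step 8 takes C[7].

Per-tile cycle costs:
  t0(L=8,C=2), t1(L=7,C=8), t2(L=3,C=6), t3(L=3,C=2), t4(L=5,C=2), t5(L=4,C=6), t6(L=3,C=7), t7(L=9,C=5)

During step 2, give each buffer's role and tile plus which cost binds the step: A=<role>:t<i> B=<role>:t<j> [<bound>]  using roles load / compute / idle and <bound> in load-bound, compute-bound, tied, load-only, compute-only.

step 2: A=load:t2 B=compute:t1 [compute-bound]

step 0: L[0]=8 → dur=8, Σ=8 | A=load:t0 B=idle [load-only]
step 1: L[1]=7 C[0]=2 → dur=7, Σ=15 | A=compute:t0 B=load:t1 [load-bound]
step 2: L[2]=3 C[1]=8 → dur=8, Σ=23 | A=load:t2 B=compute:t1 [compute-bound]
step 3: L[3]=3 C[2]=6 → dur=6, Σ=29 | A=compute:t2 B=load:t3 [compute-bound]
step 4: L[4]=5 C[3]=2 → dur=5, Σ=34 | A=load:t4 B=compute:t3 [load-bound]
step 5: L[5]=4 C[4]=2 → dur=4, Σ=38 | A=compute:t4 B=load:t5 [load-bound]
step 6: L[6]=3 C[5]=6 → dur=6, Σ=44 | A=load:t6 B=compute:t5 [compute-bound]
step 7: L[7]=9 C[6]=7 → dur=9, Σ=53 | A=compute:t6 B=load:t7 [load-bound]
step 8: C[7]=5 → dur=5, Σ=58 | A=idle B=compute:t7 [compute-only]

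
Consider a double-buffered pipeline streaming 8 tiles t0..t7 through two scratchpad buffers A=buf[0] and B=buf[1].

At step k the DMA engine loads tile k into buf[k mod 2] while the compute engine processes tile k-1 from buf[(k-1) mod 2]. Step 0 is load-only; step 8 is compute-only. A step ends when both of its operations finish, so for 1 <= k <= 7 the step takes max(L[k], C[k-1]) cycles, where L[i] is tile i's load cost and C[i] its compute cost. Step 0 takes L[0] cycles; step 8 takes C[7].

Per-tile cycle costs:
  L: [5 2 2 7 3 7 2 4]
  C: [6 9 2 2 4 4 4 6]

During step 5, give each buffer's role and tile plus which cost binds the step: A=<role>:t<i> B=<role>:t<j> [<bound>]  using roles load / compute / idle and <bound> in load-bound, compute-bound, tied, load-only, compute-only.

[0] DMA t0→A (5c) ∥ CU idle ⇒ 5c, clock 5
[1] DMA t1→B (2c) ∥ CU A:t0 (6c) ⇒ 6c, clock 11
[2] DMA t2→A (2c) ∥ CU B:t1 (9c) ⇒ 9c, clock 20
[3] DMA t3→B (7c) ∥ CU A:t2 (2c) ⇒ 7c, clock 27
[4] DMA t4→A (3c) ∥ CU B:t3 (2c) ⇒ 3c, clock 30
[5] DMA t5→B (7c) ∥ CU A:t4 (4c) ⇒ 7c, clock 37
[6] DMA t6→A (2c) ∥ CU B:t5 (4c) ⇒ 4c, clock 41
[7] DMA t7→B (4c) ∥ CU A:t6 (4c) ⇒ 4c, clock 45
[8] DMA idle ∥ CU B:t7 (6c) ⇒ 6c, clock 51

step 5: A=compute:t4 B=load:t5 [load-bound]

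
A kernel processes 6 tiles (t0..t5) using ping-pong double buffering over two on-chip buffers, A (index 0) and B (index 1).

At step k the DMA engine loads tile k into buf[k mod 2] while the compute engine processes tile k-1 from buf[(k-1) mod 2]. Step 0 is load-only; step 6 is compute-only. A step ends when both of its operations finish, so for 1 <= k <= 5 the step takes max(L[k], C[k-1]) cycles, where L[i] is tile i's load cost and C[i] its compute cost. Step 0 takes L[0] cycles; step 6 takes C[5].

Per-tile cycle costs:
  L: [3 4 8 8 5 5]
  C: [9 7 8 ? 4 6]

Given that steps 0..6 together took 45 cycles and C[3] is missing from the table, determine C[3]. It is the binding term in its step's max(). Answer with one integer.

step 0 → dur = L[0]=3 = 3
step 1 → dur = max(L[1]=4, C[0]=9) = 9
step 2 → dur = max(L[2]=8, C[1]=7) = 8
step 3 → dur = max(L[3]=8, C[2]=8) = 8
step 4 → dur = max(L[4]=5, C[3]=?) = C[3]  (unknown; binding)
step 5 → dur = max(L[5]=5, C[4]=4) = 5
step 6 → dur = C[5]=6 = 6
sum of known step durations = 39
dur[4] = total - known = 45 - 39 = 6
C[3] is the binding max in step 4, so C[3] = dur[4] = 6

C[3] = 6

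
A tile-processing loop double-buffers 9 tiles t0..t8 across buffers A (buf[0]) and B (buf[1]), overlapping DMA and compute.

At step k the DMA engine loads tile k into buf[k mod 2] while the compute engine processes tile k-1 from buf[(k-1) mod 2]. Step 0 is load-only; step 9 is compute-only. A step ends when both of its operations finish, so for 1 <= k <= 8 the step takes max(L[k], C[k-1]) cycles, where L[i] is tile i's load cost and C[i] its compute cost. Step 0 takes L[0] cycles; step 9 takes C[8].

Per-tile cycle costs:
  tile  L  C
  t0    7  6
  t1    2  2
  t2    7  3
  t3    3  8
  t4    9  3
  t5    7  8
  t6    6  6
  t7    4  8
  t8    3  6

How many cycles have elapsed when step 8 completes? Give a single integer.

  0. 7=7c; end=7; A:t0 B:-
  1. max(2,6)=6c; end=13; A:t0 B:t1
  2. max(7,2)=7c; end=20; A:t2 B:t1
  3. max(3,3)=3c; end=23; A:t2 B:t3
  4. max(9,8)=9c; end=32; A:t4 B:t3
  5. max(7,3)=7c; end=39; A:t4 B:t5
  6. max(6,8)=8c; end=47; A:t6 B:t5
  7. max(4,6)=6c; end=53; A:t6 B:t7
  8. max(3,8)=8c; end=61; A:t8 B:t7
  9. 6=6c; end=67; A:t8 B:t7

end_cycle[8] = 61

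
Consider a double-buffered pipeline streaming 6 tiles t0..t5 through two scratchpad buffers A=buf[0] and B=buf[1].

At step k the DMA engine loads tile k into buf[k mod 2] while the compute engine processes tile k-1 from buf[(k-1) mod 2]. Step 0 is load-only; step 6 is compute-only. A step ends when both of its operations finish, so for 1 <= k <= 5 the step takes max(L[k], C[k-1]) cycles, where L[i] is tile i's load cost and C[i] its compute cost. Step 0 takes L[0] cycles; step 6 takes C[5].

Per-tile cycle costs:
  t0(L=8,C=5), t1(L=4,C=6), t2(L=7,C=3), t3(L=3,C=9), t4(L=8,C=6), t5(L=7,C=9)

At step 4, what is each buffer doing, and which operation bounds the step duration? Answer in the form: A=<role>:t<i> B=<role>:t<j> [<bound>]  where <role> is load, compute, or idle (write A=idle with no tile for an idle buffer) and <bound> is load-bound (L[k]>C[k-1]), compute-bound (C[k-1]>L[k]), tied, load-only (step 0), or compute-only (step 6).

k=0 load=t0/8c comp=- wait=8 total=8
k=1 load=t1/4c comp=t0/5c wait=5 total=13
k=2 load=t2/7c comp=t1/6c wait=7 total=20
k=3 load=t3/3c comp=t2/3c wait=3 total=23
k=4 load=t4/8c comp=t3/9c wait=9 total=32
k=5 load=t5/7c comp=t4/6c wait=7 total=39
k=6 load=- comp=t5/9c wait=9 total=48

step 4: A=load:t4 B=compute:t3 [compute-bound]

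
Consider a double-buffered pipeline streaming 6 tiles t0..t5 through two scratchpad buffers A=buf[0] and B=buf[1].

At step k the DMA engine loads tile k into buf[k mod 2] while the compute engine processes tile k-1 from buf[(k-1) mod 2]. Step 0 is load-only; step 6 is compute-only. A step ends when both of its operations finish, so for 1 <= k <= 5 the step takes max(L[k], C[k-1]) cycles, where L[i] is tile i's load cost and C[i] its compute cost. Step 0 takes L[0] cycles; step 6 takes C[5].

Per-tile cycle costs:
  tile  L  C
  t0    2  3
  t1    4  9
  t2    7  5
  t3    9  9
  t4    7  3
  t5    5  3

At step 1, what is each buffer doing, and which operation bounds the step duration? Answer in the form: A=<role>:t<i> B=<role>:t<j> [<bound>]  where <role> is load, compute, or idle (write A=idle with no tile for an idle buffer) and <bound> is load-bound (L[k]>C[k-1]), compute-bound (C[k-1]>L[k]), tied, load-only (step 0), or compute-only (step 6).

  0. 2=2c; end=2; A:t0 B:-
  1. max(4,3)=4c; end=6; A:t0 B:t1
  2. max(7,9)=9c; end=15; A:t2 B:t1
  3. max(9,5)=9c; end=24; A:t2 B:t3
  4. max(7,9)=9c; end=33; A:t4 B:t3
  5. max(5,3)=5c; end=38; A:t4 B:t5
  6. 3=3c; end=41; A:t4 B:t5

step 1: A=compute:t0 B=load:t1 [load-bound]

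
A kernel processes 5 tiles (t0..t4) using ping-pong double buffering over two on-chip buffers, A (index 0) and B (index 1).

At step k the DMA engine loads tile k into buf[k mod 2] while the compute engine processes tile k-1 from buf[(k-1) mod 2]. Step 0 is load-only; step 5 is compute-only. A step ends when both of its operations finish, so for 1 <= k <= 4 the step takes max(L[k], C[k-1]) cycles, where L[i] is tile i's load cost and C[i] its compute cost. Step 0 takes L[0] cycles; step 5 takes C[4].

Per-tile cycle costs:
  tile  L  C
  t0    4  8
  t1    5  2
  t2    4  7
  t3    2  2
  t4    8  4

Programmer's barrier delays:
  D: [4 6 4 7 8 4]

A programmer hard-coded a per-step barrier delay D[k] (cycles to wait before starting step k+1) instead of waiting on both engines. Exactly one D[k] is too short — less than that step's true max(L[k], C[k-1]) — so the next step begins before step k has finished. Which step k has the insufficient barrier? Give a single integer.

hazard at step 1

step 0: need L[0]=4 = 4; D[0]=4 ok
step 1: need max(L[1]=5,C[0]=8) = 8; D[1]=6 SHORT
step 2: need max(L[2]=4,C[1]=2) = 4; D[2]=4 ok
step 3: need max(L[3]=2,C[2]=7) = 7; D[3]=7 ok
step 4: need max(L[4]=8,C[3]=2) = 8; D[4]=8 ok
step 5: need C[4]=4 = 4; D[5]=4 ok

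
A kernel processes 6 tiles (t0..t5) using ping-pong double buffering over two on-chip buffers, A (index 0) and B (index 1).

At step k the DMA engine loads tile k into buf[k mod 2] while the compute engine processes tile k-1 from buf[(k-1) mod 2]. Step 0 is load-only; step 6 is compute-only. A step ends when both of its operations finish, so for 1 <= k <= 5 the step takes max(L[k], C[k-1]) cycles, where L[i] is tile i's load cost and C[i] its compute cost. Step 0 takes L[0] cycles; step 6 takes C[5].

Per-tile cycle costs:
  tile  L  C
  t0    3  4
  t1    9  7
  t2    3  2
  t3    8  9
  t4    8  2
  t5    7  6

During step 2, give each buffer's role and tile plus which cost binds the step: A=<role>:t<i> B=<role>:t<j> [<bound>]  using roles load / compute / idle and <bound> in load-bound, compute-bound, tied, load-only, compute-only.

[0] DMA t0→A (3c) ∥ CU idle ⇒ 3c, clock 3
[1] DMA t1→B (9c) ∥ CU A:t0 (4c) ⇒ 9c, clock 12
[2] DMA t2→A (3c) ∥ CU B:t1 (7c) ⇒ 7c, clock 19
[3] DMA t3→B (8c) ∥ CU A:t2 (2c) ⇒ 8c, clock 27
[4] DMA t4→A (8c) ∥ CU B:t3 (9c) ⇒ 9c, clock 36
[5] DMA t5→B (7c) ∥ CU A:t4 (2c) ⇒ 7c, clock 43
[6] DMA idle ∥ CU B:t5 (6c) ⇒ 6c, clock 49

step 2: A=load:t2 B=compute:t1 [compute-bound]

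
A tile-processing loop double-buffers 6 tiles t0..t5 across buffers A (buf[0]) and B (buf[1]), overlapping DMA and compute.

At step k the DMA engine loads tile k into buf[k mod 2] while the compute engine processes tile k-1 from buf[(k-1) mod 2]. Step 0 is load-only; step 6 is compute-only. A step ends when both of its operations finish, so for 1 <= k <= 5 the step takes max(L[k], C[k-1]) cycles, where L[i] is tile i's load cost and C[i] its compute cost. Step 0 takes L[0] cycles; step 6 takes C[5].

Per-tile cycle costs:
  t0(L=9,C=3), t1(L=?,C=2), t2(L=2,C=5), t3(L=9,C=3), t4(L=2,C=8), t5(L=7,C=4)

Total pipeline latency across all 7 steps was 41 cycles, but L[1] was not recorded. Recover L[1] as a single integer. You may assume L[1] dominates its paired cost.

step 0 = dur = L[0]=9 = 9
step 1 = dur = max(L[1]=?, C[0]=3) = L[1]  (unknown; binding)
step 2 = dur = max(L[2]=2, C[1]=2) = 2
step 3 = dur = max(L[3]=9, C[2]=5) = 9
step 4 = dur = max(L[4]=2, C[3]=3) = 3
step 5 = dur = max(L[5]=7, C[4]=8) = 8
step 6 = dur = C[5]=4 = 4
sum of known step durations = 35
dur[1] = total - known = 41 - 35 = 6
L[1] is the binding max in step 1, so L[1] = dur[1] = 6

L[1] = 6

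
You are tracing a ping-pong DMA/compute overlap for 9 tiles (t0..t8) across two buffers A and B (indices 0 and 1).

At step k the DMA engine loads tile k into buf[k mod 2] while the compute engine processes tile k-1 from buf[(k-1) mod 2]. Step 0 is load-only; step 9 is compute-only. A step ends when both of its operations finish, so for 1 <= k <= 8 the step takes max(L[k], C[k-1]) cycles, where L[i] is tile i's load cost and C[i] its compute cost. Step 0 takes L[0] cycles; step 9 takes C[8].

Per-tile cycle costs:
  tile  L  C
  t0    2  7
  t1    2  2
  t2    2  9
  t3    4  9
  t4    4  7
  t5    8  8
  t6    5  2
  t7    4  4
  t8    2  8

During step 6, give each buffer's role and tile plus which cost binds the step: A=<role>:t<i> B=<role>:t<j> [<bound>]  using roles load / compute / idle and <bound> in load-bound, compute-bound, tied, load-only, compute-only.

step 6: A=load:t6 B=compute:t5 [compute-bound]

step 0: L[0]=2 → dur=2, Σ=2 | A=load:t0 B=idle [load-only]
step 1: L[1]=2 C[0]=7 → dur=7, Σ=9 | A=compute:t0 B=load:t1 [compute-bound]
step 2: L[2]=2 C[1]=2 → dur=2, Σ=11 | A=load:t2 B=compute:t1 [tied]
step 3: L[3]=4 C[2]=9 → dur=9, Σ=20 | A=compute:t2 B=load:t3 [compute-bound]
step 4: L[4]=4 C[3]=9 → dur=9, Σ=29 | A=load:t4 B=compute:t3 [compute-bound]
step 5: L[5]=8 C[4]=7 → dur=8, Σ=37 | A=compute:t4 B=load:t5 [load-bound]
step 6: L[6]=5 C[5]=8 → dur=8, Σ=45 | A=load:t6 B=compute:t5 [compute-bound]
step 7: L[7]=4 C[6]=2 → dur=4, Σ=49 | A=compute:t6 B=load:t7 [load-bound]
step 8: L[8]=2 C[7]=4 → dur=4, Σ=53 | A=load:t8 B=compute:t7 [compute-bound]
step 9: C[8]=8 → dur=8, Σ=61 | A=compute:t8 B=idle [compute-only]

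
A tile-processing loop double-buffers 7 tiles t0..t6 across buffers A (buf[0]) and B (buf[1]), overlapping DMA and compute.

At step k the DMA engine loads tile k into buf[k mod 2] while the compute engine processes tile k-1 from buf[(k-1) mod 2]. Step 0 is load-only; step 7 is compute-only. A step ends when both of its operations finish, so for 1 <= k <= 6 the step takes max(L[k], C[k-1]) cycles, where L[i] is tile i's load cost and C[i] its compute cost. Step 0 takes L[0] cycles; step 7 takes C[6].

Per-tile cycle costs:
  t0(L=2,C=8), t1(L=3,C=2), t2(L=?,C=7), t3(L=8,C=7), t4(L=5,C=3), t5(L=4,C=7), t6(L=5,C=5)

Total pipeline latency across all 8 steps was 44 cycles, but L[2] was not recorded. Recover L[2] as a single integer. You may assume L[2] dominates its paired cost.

step 0: dur = L[0]=2 = 2
step 1: dur = max(L[1]=3, C[0]=8) = 8
step 2: dur = max(L[2]=?, C[1]=2) = L[2]  (unknown; binding)
step 3: dur = max(L[3]=8, C[2]=7) = 8
step 4: dur = max(L[4]=5, C[3]=7) = 7
step 5: dur = max(L[5]=4, C[4]=3) = 4
step 6: dur = max(L[6]=5, C[5]=7) = 7
step 7: dur = C[6]=5 = 5
sum of known step durations = 41
dur[2] = total - known = 44 - 41 = 3
L[2] is the binding max in step 2, so L[2] = dur[2] = 3

L[2] = 3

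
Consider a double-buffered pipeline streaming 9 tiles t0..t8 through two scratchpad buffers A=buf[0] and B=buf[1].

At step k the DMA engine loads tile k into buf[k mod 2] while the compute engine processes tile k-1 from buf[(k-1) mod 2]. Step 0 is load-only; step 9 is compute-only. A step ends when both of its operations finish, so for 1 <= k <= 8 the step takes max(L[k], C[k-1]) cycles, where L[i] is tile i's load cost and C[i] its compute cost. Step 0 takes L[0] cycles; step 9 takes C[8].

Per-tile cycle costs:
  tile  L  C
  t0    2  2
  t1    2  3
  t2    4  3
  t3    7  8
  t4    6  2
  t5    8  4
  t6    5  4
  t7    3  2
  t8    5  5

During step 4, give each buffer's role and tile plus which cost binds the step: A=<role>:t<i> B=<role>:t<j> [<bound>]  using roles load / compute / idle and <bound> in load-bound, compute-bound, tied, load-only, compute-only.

step 4: A=load:t4 B=compute:t3 [compute-bound]

  0. 2=2c; end=2; A:t0 B:-
  1. max(2,2)=2c; end=4; A:t0 B:t1
  2. max(4,3)=4c; end=8; A:t2 B:t1
  3. max(7,3)=7c; end=15; A:t2 B:t3
  4. max(6,8)=8c; end=23; A:t4 B:t3
  5. max(8,2)=8c; end=31; A:t4 B:t5
  6. max(5,4)=5c; end=36; A:t6 B:t5
  7. max(3,4)=4c; end=40; A:t6 B:t7
  8. max(5,2)=5c; end=45; A:t8 B:t7
  9. 5=5c; end=50; A:t8 B:t7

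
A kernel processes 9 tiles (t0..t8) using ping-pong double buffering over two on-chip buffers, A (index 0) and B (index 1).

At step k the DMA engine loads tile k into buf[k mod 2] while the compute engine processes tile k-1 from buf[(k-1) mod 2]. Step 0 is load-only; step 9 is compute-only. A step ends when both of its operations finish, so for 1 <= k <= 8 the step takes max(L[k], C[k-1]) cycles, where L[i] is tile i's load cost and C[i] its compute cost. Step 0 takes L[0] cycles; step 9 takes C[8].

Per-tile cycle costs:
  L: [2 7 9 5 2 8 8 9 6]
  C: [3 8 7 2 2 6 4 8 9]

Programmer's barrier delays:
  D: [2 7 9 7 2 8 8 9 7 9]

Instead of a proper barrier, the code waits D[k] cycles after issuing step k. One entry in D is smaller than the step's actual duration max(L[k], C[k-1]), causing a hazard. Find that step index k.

k=0 barrier L[0]=2→2c, D[0]=2 ok
k=1 barrier max(L[1]=7,C[0]=3)→7c, D[1]=7 ok
k=2 barrier max(L[2]=9,C[1]=8)→9c, D[2]=9 ok
k=3 barrier max(L[3]=5,C[2]=7)→7c, D[3]=7 ok
k=4 barrier max(L[4]=2,C[3]=2)→2c, D[4]=2 ok
k=5 barrier max(L[5]=8,C[4]=2)→8c, D[5]=8 ok
k=6 barrier max(L[6]=8,C[5]=6)→8c, D[6]=8 ok
k=7 barrier max(L[7]=9,C[6]=4)→9c, D[7]=9 ok
k=8 barrier max(L[8]=6,C[7]=8)→8c, D[8]=7 SHORT
k=9 barrier C[8]=9→9c, D[9]=9 ok

hazard at step 8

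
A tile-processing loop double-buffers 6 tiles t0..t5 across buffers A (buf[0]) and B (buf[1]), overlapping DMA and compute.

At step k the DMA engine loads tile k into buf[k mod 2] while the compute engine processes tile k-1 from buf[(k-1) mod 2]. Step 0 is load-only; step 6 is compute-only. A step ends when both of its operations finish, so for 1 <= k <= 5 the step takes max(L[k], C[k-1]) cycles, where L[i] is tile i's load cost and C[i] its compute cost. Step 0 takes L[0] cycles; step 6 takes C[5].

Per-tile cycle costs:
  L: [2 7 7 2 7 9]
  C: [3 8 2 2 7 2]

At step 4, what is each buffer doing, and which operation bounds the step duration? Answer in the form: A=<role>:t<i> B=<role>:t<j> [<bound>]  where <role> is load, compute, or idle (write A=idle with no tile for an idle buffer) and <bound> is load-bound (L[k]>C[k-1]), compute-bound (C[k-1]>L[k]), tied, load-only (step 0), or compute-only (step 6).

step 4: A=load:t4 B=compute:t3 [load-bound]

k=0 load=t0/2c comp=- wait=2 total=2
k=1 load=t1/7c comp=t0/3c wait=7 total=9
k=2 load=t2/7c comp=t1/8c wait=8 total=17
k=3 load=t3/2c comp=t2/2c wait=2 total=19
k=4 load=t4/7c comp=t3/2c wait=7 total=26
k=5 load=t5/9c comp=t4/7c wait=9 total=35
k=6 load=- comp=t5/2c wait=2 total=37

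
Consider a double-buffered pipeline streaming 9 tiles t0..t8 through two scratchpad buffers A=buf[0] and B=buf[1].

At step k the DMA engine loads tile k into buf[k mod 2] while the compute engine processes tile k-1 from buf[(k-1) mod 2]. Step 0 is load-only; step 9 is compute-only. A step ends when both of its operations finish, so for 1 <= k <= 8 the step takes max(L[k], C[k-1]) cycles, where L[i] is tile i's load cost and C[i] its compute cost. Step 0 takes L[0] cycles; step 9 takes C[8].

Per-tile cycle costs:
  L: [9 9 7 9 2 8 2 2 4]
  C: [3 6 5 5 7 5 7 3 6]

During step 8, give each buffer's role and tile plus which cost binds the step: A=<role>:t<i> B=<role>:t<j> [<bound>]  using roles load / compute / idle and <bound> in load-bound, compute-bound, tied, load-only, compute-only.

k=0 load=t0/9c comp=- wait=9 total=9
k=1 load=t1/9c comp=t0/3c wait=9 total=18
k=2 load=t2/7c comp=t1/6c wait=7 total=25
k=3 load=t3/9c comp=t2/5c wait=9 total=34
k=4 load=t4/2c comp=t3/5c wait=5 total=39
k=5 load=t5/8c comp=t4/7c wait=8 total=47
k=6 load=t6/2c comp=t5/5c wait=5 total=52
k=7 load=t7/2c comp=t6/7c wait=7 total=59
k=8 load=t8/4c comp=t7/3c wait=4 total=63
k=9 load=- comp=t8/6c wait=6 total=69

step 8: A=load:t8 B=compute:t7 [load-bound]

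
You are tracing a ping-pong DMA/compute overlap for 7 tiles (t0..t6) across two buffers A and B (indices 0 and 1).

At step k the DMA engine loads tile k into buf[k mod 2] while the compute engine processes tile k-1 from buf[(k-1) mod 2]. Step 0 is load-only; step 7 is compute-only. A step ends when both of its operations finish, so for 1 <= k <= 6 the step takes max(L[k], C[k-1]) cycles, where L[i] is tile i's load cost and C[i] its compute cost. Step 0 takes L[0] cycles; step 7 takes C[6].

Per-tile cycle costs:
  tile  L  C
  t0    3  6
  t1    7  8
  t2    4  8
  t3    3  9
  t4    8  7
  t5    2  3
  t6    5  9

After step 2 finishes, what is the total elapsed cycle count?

  0. 3=3c; end=3; A:t0 B:-
  1. max(7,6)=7c; end=10; A:t0 B:t1
  2. max(4,8)=8c; end=18; A:t2 B:t1
  3. max(3,8)=8c; end=26; A:t2 B:t3
  4. max(8,9)=9c; end=35; A:t4 B:t3
  5. max(2,7)=7c; end=42; A:t4 B:t5
  6. max(5,3)=5c; end=47; A:t6 B:t5
  7. 9=9c; end=56; A:t6 B:t5

end_cycle[2] = 18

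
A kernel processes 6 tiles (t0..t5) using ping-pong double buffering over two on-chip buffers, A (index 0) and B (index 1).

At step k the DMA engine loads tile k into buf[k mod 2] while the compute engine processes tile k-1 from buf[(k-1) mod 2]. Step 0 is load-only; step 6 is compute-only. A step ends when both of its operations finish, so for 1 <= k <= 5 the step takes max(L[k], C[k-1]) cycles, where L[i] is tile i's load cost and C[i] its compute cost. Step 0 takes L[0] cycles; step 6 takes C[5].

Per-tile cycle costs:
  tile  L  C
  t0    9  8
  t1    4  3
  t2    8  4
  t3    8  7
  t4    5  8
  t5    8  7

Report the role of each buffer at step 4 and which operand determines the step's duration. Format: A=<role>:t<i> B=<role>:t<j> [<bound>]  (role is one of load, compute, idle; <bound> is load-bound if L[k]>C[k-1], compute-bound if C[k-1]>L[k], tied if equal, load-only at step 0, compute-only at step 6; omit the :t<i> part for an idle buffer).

[0] DMA t0→A (9c) ∥ CU idle ⇒ 9c, clock 9
[1] DMA t1→B (4c) ∥ CU A:t0 (8c) ⇒ 8c, clock 17
[2] DMA t2→A (8c) ∥ CU B:t1 (3c) ⇒ 8c, clock 25
[3] DMA t3→B (8c) ∥ CU A:t2 (4c) ⇒ 8c, clock 33
[4] DMA t4→A (5c) ∥ CU B:t3 (7c) ⇒ 7c, clock 40
[5] DMA t5→B (8c) ∥ CU A:t4 (8c) ⇒ 8c, clock 48
[6] DMA idle ∥ CU B:t5 (7c) ⇒ 7c, clock 55

step 4: A=load:t4 B=compute:t3 [compute-bound]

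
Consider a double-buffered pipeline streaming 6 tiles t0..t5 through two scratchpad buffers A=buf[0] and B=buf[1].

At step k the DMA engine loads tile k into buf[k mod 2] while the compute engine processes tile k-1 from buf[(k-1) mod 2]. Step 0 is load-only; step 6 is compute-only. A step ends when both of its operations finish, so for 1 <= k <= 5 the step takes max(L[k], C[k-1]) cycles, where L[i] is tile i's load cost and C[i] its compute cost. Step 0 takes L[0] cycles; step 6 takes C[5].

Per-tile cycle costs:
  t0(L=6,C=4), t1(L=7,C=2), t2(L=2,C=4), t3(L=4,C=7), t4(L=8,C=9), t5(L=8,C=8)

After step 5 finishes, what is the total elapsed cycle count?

end_cycle[5] = 36

[0] DMA t0→A (6c) ∥ CU idle ⇒ 6c, clock 6
[1] DMA t1→B (7c) ∥ CU A:t0 (4c) ⇒ 7c, clock 13
[2] DMA t2→A (2c) ∥ CU B:t1 (2c) ⇒ 2c, clock 15
[3] DMA t3→B (4c) ∥ CU A:t2 (4c) ⇒ 4c, clock 19
[4] DMA t4→A (8c) ∥ CU B:t3 (7c) ⇒ 8c, clock 27
[5] DMA t5→B (8c) ∥ CU A:t4 (9c) ⇒ 9c, clock 36
[6] DMA idle ∥ CU B:t5 (8c) ⇒ 8c, clock 44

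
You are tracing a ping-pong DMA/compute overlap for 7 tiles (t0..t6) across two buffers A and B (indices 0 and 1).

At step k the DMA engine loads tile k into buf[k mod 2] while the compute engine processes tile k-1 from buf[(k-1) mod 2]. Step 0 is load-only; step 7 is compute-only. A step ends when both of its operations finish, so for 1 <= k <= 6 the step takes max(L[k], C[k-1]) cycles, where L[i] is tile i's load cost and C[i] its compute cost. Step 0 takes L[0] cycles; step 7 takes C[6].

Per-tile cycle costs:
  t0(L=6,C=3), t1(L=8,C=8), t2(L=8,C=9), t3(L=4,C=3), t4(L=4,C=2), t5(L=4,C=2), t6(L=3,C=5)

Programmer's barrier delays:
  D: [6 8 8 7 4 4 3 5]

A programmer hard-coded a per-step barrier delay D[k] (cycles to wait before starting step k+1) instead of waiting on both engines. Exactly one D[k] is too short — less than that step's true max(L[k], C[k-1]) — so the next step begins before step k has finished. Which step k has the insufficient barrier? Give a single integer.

hazard at step 3

k=0 barrier L[0]=6→6c, D[0]=6 ok
k=1 barrier max(L[1]=8,C[0]=3)→8c, D[1]=8 ok
k=2 barrier max(L[2]=8,C[1]=8)→8c, D[2]=8 ok
k=3 barrier max(L[3]=4,C[2]=9)→9c, D[3]=7 SHORT
k=4 barrier max(L[4]=4,C[3]=3)→4c, D[4]=4 ok
k=5 barrier max(L[5]=4,C[4]=2)→4c, D[5]=4 ok
k=6 barrier max(L[6]=3,C[5]=2)→3c, D[6]=3 ok
k=7 barrier C[6]=5→5c, D[7]=5 ok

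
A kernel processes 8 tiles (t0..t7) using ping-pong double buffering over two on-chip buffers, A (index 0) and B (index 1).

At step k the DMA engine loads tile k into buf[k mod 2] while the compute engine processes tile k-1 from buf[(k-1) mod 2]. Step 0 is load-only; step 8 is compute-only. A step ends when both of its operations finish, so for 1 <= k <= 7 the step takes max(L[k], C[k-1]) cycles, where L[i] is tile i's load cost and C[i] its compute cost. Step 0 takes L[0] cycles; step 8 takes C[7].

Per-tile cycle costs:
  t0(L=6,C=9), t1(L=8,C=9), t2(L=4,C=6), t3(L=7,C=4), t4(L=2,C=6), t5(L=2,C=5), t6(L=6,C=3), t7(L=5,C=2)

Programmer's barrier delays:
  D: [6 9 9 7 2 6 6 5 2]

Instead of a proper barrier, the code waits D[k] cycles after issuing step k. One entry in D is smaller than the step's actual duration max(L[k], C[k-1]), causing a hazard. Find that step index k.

[0] required=L[0]=6=6 vs D=6 ok
[1] required=max(L[1]=8,C[0]=9)=9 vs D=9 ok
[2] required=max(L[2]=4,C[1]=9)=9 vs D=9 ok
[3] required=max(L[3]=7,C[2]=6)=7 vs D=7 ok
[4] required=max(L[4]=2,C[3]=4)=4 vs D=2 SHORT
[5] required=max(L[5]=2,C[4]=6)=6 vs D=6 ok
[6] required=max(L[6]=6,C[5]=5)=6 vs D=6 ok
[7] required=max(L[7]=5,C[6]=3)=5 vs D=5 ok
[8] required=C[7]=2=2 vs D=2 ok

hazard at step 4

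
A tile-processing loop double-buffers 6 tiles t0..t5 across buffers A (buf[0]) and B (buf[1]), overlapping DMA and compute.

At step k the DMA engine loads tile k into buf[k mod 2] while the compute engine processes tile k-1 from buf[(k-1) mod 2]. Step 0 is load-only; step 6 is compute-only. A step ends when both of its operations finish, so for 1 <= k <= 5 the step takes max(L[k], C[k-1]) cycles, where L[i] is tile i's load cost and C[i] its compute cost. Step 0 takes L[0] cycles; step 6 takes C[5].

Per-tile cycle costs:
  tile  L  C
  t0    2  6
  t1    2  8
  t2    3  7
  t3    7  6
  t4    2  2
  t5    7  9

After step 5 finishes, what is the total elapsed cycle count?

k=0 load=t0/2c comp=- wait=2 total=2
k=1 load=t1/2c comp=t0/6c wait=6 total=8
k=2 load=t2/3c comp=t1/8c wait=8 total=16
k=3 load=t3/7c comp=t2/7c wait=7 total=23
k=4 load=t4/2c comp=t3/6c wait=6 total=29
k=5 load=t5/7c comp=t4/2c wait=7 total=36
k=6 load=- comp=t5/9c wait=9 total=45

end_cycle[5] = 36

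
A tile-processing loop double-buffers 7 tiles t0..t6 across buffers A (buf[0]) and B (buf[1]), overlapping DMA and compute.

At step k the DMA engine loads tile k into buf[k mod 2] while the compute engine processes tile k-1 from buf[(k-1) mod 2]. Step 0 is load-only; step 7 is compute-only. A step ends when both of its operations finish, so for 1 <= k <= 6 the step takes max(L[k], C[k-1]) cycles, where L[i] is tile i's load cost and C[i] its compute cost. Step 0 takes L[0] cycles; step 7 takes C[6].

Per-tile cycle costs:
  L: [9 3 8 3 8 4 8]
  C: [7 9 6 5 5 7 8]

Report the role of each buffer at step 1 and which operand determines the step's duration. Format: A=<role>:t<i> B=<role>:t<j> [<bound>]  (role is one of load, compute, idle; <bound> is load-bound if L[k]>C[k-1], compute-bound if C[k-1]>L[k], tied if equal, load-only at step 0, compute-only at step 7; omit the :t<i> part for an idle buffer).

step 1: A=compute:t0 B=load:t1 [compute-bound]

  0. 9=9c; end=9; A:t0 B:-
  1. max(3,7)=7c; end=16; A:t0 B:t1
  2. max(8,9)=9c; end=25; A:t2 B:t1
  3. max(3,6)=6c; end=31; A:t2 B:t3
  4. max(8,5)=8c; end=39; A:t4 B:t3
  5. max(4,5)=5c; end=44; A:t4 B:t5
  6. max(8,7)=8c; end=52; A:t6 B:t5
  7. 8=8c; end=60; A:t6 B:t5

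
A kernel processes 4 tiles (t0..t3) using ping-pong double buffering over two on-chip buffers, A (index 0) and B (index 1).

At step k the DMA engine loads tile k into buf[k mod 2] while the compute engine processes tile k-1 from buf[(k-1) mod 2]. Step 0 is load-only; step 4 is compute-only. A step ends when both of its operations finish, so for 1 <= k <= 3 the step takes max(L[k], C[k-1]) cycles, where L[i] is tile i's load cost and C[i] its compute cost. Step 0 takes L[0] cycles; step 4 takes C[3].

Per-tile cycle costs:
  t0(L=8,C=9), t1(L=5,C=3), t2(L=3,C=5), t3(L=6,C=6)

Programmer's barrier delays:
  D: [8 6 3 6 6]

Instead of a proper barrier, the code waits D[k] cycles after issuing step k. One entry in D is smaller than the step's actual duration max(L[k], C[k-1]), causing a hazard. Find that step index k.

hazard at step 1

k=0 barrier L[0]=8→8c, D[0]=8 ok
k=1 barrier max(L[1]=5,C[0]=9)→9c, D[1]=6 SHORT
k=2 barrier max(L[2]=3,C[1]=3)→3c, D[2]=3 ok
k=3 barrier max(L[3]=6,C[2]=5)→6c, D[3]=6 ok
k=4 barrier C[3]=6→6c, D[4]=6 ok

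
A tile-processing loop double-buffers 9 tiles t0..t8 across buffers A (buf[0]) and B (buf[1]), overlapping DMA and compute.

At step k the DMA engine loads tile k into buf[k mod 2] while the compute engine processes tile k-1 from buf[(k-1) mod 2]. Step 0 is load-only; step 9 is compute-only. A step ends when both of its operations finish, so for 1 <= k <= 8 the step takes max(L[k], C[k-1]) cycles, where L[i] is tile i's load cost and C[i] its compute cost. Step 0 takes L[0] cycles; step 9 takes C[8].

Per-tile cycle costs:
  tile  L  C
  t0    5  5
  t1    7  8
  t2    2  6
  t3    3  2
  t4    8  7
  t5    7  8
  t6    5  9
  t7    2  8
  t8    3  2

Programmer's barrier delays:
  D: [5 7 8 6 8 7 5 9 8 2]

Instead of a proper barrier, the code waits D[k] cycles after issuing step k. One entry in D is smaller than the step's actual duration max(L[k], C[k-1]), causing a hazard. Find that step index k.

hazard at step 6

[0] required=L[0]=5=5 vs D=5 ok
[1] required=max(L[1]=7,C[0]=5)=7 vs D=7 ok
[2] required=max(L[2]=2,C[1]=8)=8 vs D=8 ok
[3] required=max(L[3]=3,C[2]=6)=6 vs D=6 ok
[4] required=max(L[4]=8,C[3]=2)=8 vs D=8 ok
[5] required=max(L[5]=7,C[4]=7)=7 vs D=7 ok
[6] required=max(L[6]=5,C[5]=8)=8 vs D=5 SHORT
[7] required=max(L[7]=2,C[6]=9)=9 vs D=9 ok
[8] required=max(L[8]=3,C[7]=8)=8 vs D=8 ok
[9] required=C[8]=2=2 vs D=2 ok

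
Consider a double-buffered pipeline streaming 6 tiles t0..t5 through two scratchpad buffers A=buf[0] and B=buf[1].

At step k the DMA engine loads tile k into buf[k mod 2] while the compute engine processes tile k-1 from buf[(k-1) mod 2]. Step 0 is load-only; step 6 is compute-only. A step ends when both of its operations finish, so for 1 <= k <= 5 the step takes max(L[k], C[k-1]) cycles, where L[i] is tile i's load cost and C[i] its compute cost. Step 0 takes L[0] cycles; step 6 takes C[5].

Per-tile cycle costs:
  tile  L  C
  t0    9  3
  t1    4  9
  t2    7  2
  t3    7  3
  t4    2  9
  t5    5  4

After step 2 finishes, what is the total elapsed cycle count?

step 0: L[0]=9 → dur=9, Σ=9 | A=load:t0 B=idle [load-only]
step 1: L[1]=4 C[0]=3 → dur=4, Σ=13 | A=compute:t0 B=load:t1 [load-bound]
step 2: L[2]=7 C[1]=9 → dur=9, Σ=22 | A=load:t2 B=compute:t1 [compute-bound]
step 3: L[3]=7 C[2]=2 → dur=7, Σ=29 | A=compute:t2 B=load:t3 [load-bound]
step 4: L[4]=2 C[3]=3 → dur=3, Σ=32 | A=load:t4 B=compute:t3 [compute-bound]
step 5: L[5]=5 C[4]=9 → dur=9, Σ=41 | A=compute:t4 B=load:t5 [compute-bound]
step 6: C[5]=4 → dur=4, Σ=45 | A=idle B=compute:t5 [compute-only]

end_cycle[2] = 22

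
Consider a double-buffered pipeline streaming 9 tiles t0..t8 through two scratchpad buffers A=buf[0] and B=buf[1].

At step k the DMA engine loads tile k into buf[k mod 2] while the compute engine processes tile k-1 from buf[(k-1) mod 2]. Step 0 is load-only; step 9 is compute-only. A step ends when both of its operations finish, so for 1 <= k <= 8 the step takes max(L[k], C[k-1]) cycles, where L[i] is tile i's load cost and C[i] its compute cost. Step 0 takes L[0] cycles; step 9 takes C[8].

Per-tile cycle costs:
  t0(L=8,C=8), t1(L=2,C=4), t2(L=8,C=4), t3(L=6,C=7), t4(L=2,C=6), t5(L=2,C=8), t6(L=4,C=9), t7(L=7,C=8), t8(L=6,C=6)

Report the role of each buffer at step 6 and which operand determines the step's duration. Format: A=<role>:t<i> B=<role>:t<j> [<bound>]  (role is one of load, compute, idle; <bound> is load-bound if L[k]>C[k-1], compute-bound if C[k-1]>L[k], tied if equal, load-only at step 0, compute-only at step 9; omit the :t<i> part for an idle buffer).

  0. 8=8c; end=8; A:t0 B:-
  1. max(2,8)=8c; end=16; A:t0 B:t1
  2. max(8,4)=8c; end=24; A:t2 B:t1
  3. max(6,4)=6c; end=30; A:t2 B:t3
  4. max(2,7)=7c; end=37; A:t4 B:t3
  5. max(2,6)=6c; end=43; A:t4 B:t5
  6. max(4,8)=8c; end=51; A:t6 B:t5
  7. max(7,9)=9c; end=60; A:t6 B:t7
  8. max(6,8)=8c; end=68; A:t8 B:t7
  9. 6=6c; end=74; A:t8 B:t7

step 6: A=load:t6 B=compute:t5 [compute-bound]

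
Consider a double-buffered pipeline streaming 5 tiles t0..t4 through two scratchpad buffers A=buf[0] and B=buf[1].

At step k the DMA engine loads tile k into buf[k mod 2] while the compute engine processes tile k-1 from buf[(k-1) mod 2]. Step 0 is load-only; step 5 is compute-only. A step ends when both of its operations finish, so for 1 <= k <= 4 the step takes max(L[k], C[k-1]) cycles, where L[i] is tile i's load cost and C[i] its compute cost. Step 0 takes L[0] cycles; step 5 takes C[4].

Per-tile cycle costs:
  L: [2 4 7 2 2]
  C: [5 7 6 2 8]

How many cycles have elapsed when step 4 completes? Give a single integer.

k=0 load=t0/2c comp=- wait=2 total=2
k=1 load=t1/4c comp=t0/5c wait=5 total=7
k=2 load=t2/7c comp=t1/7c wait=7 total=14
k=3 load=t3/2c comp=t2/6c wait=6 total=20
k=4 load=t4/2c comp=t3/2c wait=2 total=22
k=5 load=- comp=t4/8c wait=8 total=30

end_cycle[4] = 22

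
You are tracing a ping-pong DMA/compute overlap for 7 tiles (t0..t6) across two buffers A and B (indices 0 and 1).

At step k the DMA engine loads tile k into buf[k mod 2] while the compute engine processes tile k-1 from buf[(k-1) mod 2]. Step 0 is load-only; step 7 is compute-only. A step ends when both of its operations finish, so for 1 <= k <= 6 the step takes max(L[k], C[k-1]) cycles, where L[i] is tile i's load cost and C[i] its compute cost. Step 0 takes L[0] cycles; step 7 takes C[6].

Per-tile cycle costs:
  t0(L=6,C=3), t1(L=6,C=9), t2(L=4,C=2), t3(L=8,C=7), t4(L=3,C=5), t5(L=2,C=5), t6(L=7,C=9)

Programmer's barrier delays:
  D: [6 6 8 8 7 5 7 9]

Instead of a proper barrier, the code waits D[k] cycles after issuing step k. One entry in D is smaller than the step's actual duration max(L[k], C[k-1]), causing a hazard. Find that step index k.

hazard at step 2

step 0: need L[0]=6 = 6; D[0]=6 ok
step 1: need max(L[1]=6,C[0]=3) = 6; D[1]=6 ok
step 2: need max(L[2]=4,C[1]=9) = 9; D[2]=8 SHORT
step 3: need max(L[3]=8,C[2]=2) = 8; D[3]=8 ok
step 4: need max(L[4]=3,C[3]=7) = 7; D[4]=7 ok
step 5: need max(L[5]=2,C[4]=5) = 5; D[5]=5 ok
step 6: need max(L[6]=7,C[5]=5) = 7; D[6]=7 ok
step 7: need C[6]=9 = 9; D[7]=9 ok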